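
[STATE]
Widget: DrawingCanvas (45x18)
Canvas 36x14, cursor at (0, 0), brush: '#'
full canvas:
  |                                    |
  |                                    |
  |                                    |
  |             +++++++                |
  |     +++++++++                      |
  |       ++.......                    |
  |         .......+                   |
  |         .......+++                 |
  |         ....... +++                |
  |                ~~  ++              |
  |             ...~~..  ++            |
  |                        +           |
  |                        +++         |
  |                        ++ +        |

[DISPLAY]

+                                            
                                             
                                             
             +++++++                         
     +++++++++                               
       ++.......                             
         .......+                            
         .......+++                          
         ....... +++                         
                ~~  ++                       
             ...~~..  ++                     
                        +                    
                        +++                  
                        ++ +                 
                                             
                                             
                                             
                                             


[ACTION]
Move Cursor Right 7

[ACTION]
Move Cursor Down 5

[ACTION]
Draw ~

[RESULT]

                                             
                                             
                                             
             +++++++                         
     +++++++++                               
       ~+.......                             
         .......+                            
         .......+++                          
         ....... +++                         
                ~~  ++                       
             ...~~..  ++                     
                        +                    
                        +++                  
                        ++ +                 
                                             
                                             
                                             
                                             


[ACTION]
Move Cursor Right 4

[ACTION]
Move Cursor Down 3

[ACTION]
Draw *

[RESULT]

                                             
                                             
                                             
             +++++++                         
     +++++++++                               
       ~+.......                             
         .......+                            
         .......+++                          
         ..*.... +++                         
                ~~  ++                       
             ...~~..  ++                     
                        +                    
                        +++                  
                        ++ +                 
                                             
                                             
                                             
                                             


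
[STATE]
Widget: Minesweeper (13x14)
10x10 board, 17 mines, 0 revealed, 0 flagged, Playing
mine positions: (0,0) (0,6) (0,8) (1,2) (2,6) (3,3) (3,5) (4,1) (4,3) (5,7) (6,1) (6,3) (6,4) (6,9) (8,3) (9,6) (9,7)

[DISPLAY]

■■■■■■■■■■   
■■■■■■■■■■   
■■■■■■■■■■   
■■■■■■■■■■   
■■■■■■■■■■   
■■■■■■■■■■   
■■■■■■■■■■   
■■■■■■■■■■   
■■■■■■■■■■   
■■■■■■■■■■   
             
             
             
             


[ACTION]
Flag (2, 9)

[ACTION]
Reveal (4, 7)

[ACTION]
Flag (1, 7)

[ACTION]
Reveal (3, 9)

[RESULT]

■■■■■■■■■■   
■■■■■■■311   
■■■■■■■1     
■■■■■■■1     
■■■■■■■11    
■■■■■■■■21   
■■■■■■■■■■   
■■■■■■■■■■   
■■■■■■■■■■   
■■■■■■■■■■   
             
             
             
             


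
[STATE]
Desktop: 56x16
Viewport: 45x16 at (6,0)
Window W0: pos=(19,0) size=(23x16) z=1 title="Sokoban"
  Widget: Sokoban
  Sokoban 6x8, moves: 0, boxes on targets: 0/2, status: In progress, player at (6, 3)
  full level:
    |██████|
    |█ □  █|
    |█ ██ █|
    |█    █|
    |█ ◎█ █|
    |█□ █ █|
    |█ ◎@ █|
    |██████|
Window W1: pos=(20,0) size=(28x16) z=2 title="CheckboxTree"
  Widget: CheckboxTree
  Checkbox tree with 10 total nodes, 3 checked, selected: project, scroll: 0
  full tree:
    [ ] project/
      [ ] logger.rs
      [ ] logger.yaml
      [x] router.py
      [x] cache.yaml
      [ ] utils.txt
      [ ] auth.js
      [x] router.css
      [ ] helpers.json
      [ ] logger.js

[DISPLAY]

             ┏┏━━━━━━━━━━━━━━━━━━━━━━━━━━┓   
             ┃┃ CheckboxTree             ┃   
             ┠┠──────────────────────────┨   
             ┃┃>[-] project/             ┃   
             ┃┃   [ ] logger.rs          ┃   
             ┃┃   [ ] logger.yaml        ┃   
             ┃┃   [x] router.py          ┃   
             ┃┃   [x] cache.yaml         ┃   
             ┃┃   [ ] utils.txt          ┃   
             ┃┃   [ ] auth.js            ┃   
             ┃┃   [x] router.css         ┃   
             ┃┃   [ ] helpers.json       ┃   
             ┃┃   [ ] logger.js          ┃   
             ┃┃                          ┃   
             ┃┃                          ┃   
             ┗┗━━━━━━━━━━━━━━━━━━━━━━━━━━┛   


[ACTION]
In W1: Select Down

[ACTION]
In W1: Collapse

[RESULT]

             ┏┏━━━━━━━━━━━━━━━━━━━━━━━━━━┓   
             ┃┃ CheckboxTree             ┃   
             ┠┠──────────────────────────┨   
             ┃┃ [-] project/             ┃   
             ┃┃>  [ ] logger.rs          ┃   
             ┃┃   [ ] logger.yaml        ┃   
             ┃┃   [x] router.py          ┃   
             ┃┃   [x] cache.yaml         ┃   
             ┃┃   [ ] utils.txt          ┃   
             ┃┃   [ ] auth.js            ┃   
             ┃┃   [x] router.css         ┃   
             ┃┃   [ ] helpers.json       ┃   
             ┃┃   [ ] logger.js          ┃   
             ┃┃                          ┃   
             ┃┃                          ┃   
             ┗┗━━━━━━━━━━━━━━━━━━━━━━━━━━┛   


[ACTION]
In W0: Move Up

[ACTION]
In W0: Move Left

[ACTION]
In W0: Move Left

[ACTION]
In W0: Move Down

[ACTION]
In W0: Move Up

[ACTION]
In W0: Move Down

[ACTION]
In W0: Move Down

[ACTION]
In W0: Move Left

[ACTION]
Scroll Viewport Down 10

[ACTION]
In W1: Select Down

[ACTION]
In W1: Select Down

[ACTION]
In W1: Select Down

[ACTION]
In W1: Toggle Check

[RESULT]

             ┏┏━━━━━━━━━━━━━━━━━━━━━━━━━━┓   
             ┃┃ CheckboxTree             ┃   
             ┠┠──────────────────────────┨   
             ┃┃ [-] project/             ┃   
             ┃┃   [ ] logger.rs          ┃   
             ┃┃   [ ] logger.yaml        ┃   
             ┃┃   [x] router.py          ┃   
             ┃┃>  [ ] cache.yaml         ┃   
             ┃┃   [ ] utils.txt          ┃   
             ┃┃   [ ] auth.js            ┃   
             ┃┃   [x] router.css         ┃   
             ┃┃   [ ] helpers.json       ┃   
             ┃┃   [ ] logger.js          ┃   
             ┃┃                          ┃   
             ┃┃                          ┃   
             ┗┗━━━━━━━━━━━━━━━━━━━━━━━━━━┛   


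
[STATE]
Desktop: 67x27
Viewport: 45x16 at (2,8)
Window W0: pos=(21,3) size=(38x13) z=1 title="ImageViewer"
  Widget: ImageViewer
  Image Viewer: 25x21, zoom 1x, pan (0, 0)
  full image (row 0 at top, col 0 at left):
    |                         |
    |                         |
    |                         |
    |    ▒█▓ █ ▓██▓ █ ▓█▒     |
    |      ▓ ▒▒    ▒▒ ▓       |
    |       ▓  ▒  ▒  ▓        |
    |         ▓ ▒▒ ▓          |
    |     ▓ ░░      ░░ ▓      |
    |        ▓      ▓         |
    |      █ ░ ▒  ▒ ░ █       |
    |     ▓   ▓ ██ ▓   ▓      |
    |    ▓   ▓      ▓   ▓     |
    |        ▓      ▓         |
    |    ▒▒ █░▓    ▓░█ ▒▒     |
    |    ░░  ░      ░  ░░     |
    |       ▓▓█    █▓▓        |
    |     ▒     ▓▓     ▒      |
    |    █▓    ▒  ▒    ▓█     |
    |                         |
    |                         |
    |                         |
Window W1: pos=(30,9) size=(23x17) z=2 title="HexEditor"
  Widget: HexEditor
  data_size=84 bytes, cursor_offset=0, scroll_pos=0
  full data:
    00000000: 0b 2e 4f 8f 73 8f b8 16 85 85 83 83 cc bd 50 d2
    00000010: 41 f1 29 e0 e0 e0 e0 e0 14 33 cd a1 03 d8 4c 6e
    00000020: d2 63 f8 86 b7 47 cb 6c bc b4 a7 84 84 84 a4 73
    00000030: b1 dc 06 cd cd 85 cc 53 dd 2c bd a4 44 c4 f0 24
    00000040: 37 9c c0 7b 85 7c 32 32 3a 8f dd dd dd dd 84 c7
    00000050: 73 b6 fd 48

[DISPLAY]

                   ┃                         
                   ┃    ▒█▓ ┏━━━━━━━━━━━━━━━━
                   ┃      ▓ ┃ HexEditor      
                   ┃       ▓┠────────────────
                   ┃        ┃00000000  0B 2e 
                   ┃     ▓ ░┃00000010  41 f1 
                   ┃        ┃00000020  d2 63 
                   ┗━━━━━━━━┃00000030  b1 dc 
                            ┃00000040  37 9c 
                            ┃00000050  73 b6 
                            ┃                
                            ┃                
                            ┃                
                            ┃                
                            ┃                
                            ┃                


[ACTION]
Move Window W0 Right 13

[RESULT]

                           ┃                 
                           ┃┏━━━━━━━━━━━━━━━━
                           ┃┃ HexEditor      
                           ┃┠────────────────
                           ┃┃00000000  0B 2e 
                           ┃┃00000010  41 f1 
                           ┃┃00000020  d2 63 
                           ┗┃00000030  b1 dc 
                            ┃00000040  37 9c 
                            ┃00000050  73 b6 
                            ┃                
                            ┃                
                            ┃                
                            ┃                
                            ┃                
                            ┃                


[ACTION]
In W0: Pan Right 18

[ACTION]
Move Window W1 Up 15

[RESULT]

                           ┃┃00000050  73 b6 
                           ┃┃                
                           ┃┃                
                           ┃┃                
                           ┃┃                
                           ┃┃                
                           ┃┃                
                           ┗┃                
                            ┗━━━━━━━━━━━━━━━━
                                             
                                             
                                             
                                             
                                             
                                             
                                             


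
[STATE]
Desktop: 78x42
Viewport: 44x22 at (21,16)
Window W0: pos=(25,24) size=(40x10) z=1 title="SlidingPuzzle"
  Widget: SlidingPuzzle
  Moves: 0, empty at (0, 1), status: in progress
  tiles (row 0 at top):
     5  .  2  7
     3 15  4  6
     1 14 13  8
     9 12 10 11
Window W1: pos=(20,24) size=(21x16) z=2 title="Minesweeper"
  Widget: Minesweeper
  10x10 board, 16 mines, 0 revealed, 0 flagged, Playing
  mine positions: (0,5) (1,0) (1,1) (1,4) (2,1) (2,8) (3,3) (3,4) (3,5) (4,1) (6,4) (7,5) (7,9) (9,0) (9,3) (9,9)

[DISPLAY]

                                            
                                            
                                            
                                            
                                            
                                            
                                            
                                            
━━━━━━━━━━━━━━━━━━━┓━━━━━━━━━━━━━━━━━━━━━━━┓
 Minesweeper       ┃                       ┃
───────────────────┨───────────────────────┨
■■■■■■■■■■         ┃┬────┐                 ┃
■■■■■■■■■■         ┃│  7 │                 ┃
■■■■■■■■■■         ┃┼────┤                 ┃
■■■■■■■■■■         ┃│  6 │                 ┃
■■■■■■■■■■         ┃┼────┤                 ┃
■■■■■■■■■■         ┃│  8 │                 ┃
■■■■■■■■■■         ┃━━━━━━━━━━━━━━━━━━━━━━━┛
■■■■■■■■■■         ┃                        
■■■■■■■■■■         ┃                        
■■■■■■■■■■         ┃                        
                   ┃                        


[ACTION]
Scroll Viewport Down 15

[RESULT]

                                            
                                            
                                            
                                            
━━━━━━━━━━━━━━━━━━━┓━━━━━━━━━━━━━━━━━━━━━━━┓
 Minesweeper       ┃                       ┃
───────────────────┨───────────────────────┨
■■■■■■■■■■         ┃┬────┐                 ┃
■■■■■■■■■■         ┃│  7 │                 ┃
■■■■■■■■■■         ┃┼────┤                 ┃
■■■■■■■■■■         ┃│  6 │                 ┃
■■■■■■■■■■         ┃┼────┤                 ┃
■■■■■■■■■■         ┃│  8 │                 ┃
■■■■■■■■■■         ┃━━━━━━━━━━━━━━━━━━━━━━━┛
■■■■■■■■■■         ┃                        
■■■■■■■■■■         ┃                        
■■■■■■■■■■         ┃                        
                   ┃                        
                   ┃                        
━━━━━━━━━━━━━━━━━━━┛                        
                                            
                                            


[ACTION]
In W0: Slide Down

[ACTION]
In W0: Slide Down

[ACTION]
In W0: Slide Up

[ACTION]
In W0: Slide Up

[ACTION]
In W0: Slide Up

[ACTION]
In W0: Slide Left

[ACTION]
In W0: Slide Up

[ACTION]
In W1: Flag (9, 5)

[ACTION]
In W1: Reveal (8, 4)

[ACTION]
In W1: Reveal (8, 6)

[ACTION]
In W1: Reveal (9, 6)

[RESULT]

                                            
                                            
                                            
                                            
━━━━━━━━━━━━━━━━━━━┓━━━━━━━━━━━━━━━━━━━━━━━┓
 Minesweeper       ┃                       ┃
───────────────────┨───────────────────────┨
■■■■■■■■■■         ┃┬────┐                 ┃
■■■■■■■■■■         ┃│  7 │                 ┃
■■■■■■■■■■         ┃┼────┤                 ┃
■■■■■■1111         ┃│  6 │                 ┃
■■■■■21            ┃┼────┤                 ┃
■■■■■1             ┃│  8 │                 ┃
■■■■■21 11         ┃━━━━━━━━━━━━━━━━━━━━━━━┛
■■■■■■1 1■         ┃                        
■■■■211 2■         ┃                        
■■■■1   1■         ┃                        
                   ┃                        
                   ┃                        
━━━━━━━━━━━━━━━━━━━┛                        
                                            
                                            


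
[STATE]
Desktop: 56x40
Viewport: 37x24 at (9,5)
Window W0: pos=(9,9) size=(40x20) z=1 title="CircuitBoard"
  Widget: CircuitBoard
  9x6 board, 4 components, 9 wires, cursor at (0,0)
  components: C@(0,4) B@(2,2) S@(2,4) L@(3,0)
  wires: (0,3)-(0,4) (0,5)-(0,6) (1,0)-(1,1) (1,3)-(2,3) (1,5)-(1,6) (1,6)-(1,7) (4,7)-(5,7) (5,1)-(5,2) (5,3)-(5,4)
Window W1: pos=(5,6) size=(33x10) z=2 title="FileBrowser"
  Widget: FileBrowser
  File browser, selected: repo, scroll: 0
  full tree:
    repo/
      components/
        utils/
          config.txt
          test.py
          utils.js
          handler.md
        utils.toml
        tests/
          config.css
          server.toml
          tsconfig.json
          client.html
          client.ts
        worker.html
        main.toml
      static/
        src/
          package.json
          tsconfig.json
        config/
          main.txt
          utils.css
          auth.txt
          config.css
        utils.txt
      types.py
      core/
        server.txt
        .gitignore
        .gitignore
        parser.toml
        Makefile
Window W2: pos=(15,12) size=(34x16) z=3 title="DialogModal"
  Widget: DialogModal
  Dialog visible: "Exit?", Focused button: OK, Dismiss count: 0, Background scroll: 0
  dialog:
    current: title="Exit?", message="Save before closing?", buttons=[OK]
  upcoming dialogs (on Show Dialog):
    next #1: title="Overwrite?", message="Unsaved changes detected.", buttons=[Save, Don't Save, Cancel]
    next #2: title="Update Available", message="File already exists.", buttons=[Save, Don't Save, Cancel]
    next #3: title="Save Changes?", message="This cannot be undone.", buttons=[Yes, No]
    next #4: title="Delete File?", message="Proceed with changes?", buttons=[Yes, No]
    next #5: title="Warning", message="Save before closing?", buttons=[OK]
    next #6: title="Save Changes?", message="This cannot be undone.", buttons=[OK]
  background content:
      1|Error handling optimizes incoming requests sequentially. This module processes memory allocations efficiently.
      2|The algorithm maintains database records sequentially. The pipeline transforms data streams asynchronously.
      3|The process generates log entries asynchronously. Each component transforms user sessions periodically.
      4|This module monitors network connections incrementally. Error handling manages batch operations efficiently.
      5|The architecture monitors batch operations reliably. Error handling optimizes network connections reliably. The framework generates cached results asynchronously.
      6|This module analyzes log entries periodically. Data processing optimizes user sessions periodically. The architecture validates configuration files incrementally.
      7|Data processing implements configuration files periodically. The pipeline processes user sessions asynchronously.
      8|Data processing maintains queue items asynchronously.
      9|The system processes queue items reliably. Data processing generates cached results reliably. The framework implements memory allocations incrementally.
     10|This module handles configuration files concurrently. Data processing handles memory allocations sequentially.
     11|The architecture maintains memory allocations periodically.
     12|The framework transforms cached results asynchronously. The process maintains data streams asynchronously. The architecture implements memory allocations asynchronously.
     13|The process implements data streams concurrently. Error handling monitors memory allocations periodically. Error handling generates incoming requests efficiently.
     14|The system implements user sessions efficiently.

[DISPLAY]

                                     
━━━━━━━━━━━━━━━━━━━━━━━━━━━━┓        
leBrowser                   ┃        
────────────────────────────┨        
-] repo/                    ┃━━━━━━━━
 [+] components/            ┃        
 [+] static/                ┃────────
 types┏━━━━━━━━━━━━━━━━━━━━━━━━━━━━━━
 [+] c┃ DialogModal                  
      ┠──────────────────────────────
━━━━━━┃Error handling optimizes incom
┃     ┃The algorithm maintains databa
┃2    ┃The process generates log entr
┃     ┃This┌──────────────────────┐ c
┃3   L┃The │        Exit?         │tc
┃     ┃This│ Save before closing? │ri
┃4    ┃Data│         [OK]         │on
┃     ┃Data└──────────────────────┘eu
┃5    ┃The system processes queue ite
┃Curso┃This module handles configurat
┃     ┃The architecture maintains mem
┃     ┃The framework transforms cache
┃     ┗━━━━━━━━━━━━━━━━━━━━━━━━━━━━━━
┗━━━━━━━━━━━━━━━━━━━━━━━━━━━━━━━━━━━━


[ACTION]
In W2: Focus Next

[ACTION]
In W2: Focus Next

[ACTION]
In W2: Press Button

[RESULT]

                                     
━━━━━━━━━━━━━━━━━━━━━━━━━━━━┓        
leBrowser                   ┃        
────────────────────────────┨        
-] repo/                    ┃━━━━━━━━
 [+] components/            ┃        
 [+] static/                ┃────────
 types┏━━━━━━━━━━━━━━━━━━━━━━━━━━━━━━
 [+] c┃ DialogModal                  
      ┠──────────────────────────────
━━━━━━┃Error handling optimizes incom
┃     ┃The algorithm maintains databa
┃2    ┃The process generates log entr
┃     ┃This module monitors network c
┃3   L┃The architecture monitors batc
┃     ┃This module analyzes log entri
┃4    ┃Data processing implements con
┃     ┃Data processing maintains queu
┃5    ┃The system processes queue ite
┃Curso┃This module handles configurat
┃     ┃The architecture maintains mem
┃     ┃The framework transforms cache
┃     ┗━━━━━━━━━━━━━━━━━━━━━━━━━━━━━━
┗━━━━━━━━━━━━━━━━━━━━━━━━━━━━━━━━━━━━


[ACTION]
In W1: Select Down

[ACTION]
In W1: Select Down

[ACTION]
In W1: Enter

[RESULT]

                                     
━━━━━━━━━━━━━━━━━━━━━━━━━━━━┓        
leBrowser                   ┃        
────────────────────────────┨        
-] repo/                    ┃━━━━━━━━
 [+] components/            ┃        
 [-] static/                ┃────────
   [+]┏━━━━━━━━━━━━━━━━━━━━━━━━━━━━━━
   [+]┃ DialogModal                  
   uti┠──────────────────────────────
━━━━━━┃Error handling optimizes incom
┃     ┃The algorithm maintains databa
┃2    ┃The process generates log entr
┃     ┃This module monitors network c
┃3   L┃The architecture monitors batc
┃     ┃This module analyzes log entri
┃4    ┃Data processing implements con
┃     ┃Data processing maintains queu
┃5    ┃The system processes queue ite
┃Curso┃This module handles configurat
┃     ┃The architecture maintains mem
┃     ┃The framework transforms cache
┃     ┗━━━━━━━━━━━━━━━━━━━━━━━━━━━━━━
┗━━━━━━━━━━━━━━━━━━━━━━━━━━━━━━━━━━━━


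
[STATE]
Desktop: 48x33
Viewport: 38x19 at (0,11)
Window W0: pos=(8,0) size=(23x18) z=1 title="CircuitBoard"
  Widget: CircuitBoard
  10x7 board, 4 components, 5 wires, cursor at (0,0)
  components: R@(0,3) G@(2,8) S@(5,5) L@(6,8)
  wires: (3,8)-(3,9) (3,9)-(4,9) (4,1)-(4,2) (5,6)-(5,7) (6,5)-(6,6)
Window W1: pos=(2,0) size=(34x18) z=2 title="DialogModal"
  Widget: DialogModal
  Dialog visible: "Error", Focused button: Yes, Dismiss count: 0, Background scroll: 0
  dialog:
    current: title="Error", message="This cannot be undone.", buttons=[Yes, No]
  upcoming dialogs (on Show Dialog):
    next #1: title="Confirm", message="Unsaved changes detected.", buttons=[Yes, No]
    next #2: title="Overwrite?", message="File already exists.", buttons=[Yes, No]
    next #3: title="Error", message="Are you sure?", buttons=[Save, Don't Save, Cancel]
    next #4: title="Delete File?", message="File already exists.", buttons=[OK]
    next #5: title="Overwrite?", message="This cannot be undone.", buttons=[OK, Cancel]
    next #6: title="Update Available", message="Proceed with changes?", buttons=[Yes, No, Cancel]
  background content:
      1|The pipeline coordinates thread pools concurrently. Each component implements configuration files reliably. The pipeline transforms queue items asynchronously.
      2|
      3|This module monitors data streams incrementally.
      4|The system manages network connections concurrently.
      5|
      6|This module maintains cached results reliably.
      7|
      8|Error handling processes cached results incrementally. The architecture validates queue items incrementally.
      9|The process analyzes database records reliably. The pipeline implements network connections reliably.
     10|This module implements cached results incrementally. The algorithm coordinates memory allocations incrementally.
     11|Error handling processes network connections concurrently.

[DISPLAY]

  ┃The└────────────────────────┘ re┃  
  ┃This module implements cached re┃  
  ┃Error handling processes network┃  
  ┃                                ┃  
  ┃                                ┃  
  ┃                                ┃  
  ┗━━━━━━━━━━━━━━━━━━━━━━━━━━━━━━━━┛  
                                      
                                      
                                      
                                      
                                      
                                      
                                      
                                      
                                      
                                      
                                      
                                      


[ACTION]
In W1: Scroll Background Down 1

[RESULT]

  ┃Thi└────────────────────────┘ re┃  
  ┃Error handling processes network┃  
  ┃                                ┃  
  ┃                                ┃  
  ┃                                ┃  
  ┃                                ┃  
  ┗━━━━━━━━━━━━━━━━━━━━━━━━━━━━━━━━┛  
                                      
                                      
                                      
                                      
                                      
                                      
                                      
                                      
                                      
                                      
                                      
                                      


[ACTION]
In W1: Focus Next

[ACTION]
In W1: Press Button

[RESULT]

  ┃This module implements cached re┃  
  ┃Error handling processes network┃  
  ┃                                ┃  
  ┃                                ┃  
  ┃                                ┃  
  ┃                                ┃  
  ┗━━━━━━━━━━━━━━━━━━━━━━━━━━━━━━━━┛  
                                      
                                      
                                      
                                      
                                      
                                      
                                      
                                      
                                      
                                      
                                      
                                      


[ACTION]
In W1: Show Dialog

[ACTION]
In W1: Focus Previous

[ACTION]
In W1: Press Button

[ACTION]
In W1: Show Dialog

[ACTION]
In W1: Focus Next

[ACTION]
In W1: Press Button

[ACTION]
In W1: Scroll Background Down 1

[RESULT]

  ┃Error handling processes network┃  
  ┃                                ┃  
  ┃                                ┃  
  ┃                                ┃  
  ┃                                ┃  
  ┃                                ┃  
  ┗━━━━━━━━━━━━━━━━━━━━━━━━━━━━━━━━┛  
                                      
                                      
                                      
                                      
                                      
                                      
                                      
                                      
                                      
                                      
                                      
                                      


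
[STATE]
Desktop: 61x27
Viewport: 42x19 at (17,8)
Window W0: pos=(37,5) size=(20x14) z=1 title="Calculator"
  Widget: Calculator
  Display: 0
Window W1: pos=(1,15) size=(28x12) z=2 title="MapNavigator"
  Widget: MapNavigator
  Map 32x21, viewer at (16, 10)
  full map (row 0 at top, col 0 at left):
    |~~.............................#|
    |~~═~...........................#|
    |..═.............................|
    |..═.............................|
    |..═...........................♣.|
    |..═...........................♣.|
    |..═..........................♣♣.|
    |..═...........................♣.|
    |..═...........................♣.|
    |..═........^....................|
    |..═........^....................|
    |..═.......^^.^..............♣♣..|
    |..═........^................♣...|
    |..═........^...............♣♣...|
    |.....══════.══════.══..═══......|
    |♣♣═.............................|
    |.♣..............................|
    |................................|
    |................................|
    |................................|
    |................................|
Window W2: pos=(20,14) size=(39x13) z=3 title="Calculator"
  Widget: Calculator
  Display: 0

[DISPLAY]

                    ┃                 0┃  
                    ┃┌───┬───┬───┬───┐ ┃  
                    ┃│ 7 │ 8 │ 9 │ ÷ │ ┃  
                    ┃├───┼───┼───┼───┤ ┃  
                    ┃│ 4 │ 5 │ 6 │ × │ ┃  
                    ┃├───┼───┼───┼───┤ ┃  
   ┏━━━━━━━━━━━━━━━━━━━━━━━━━━━━━━━━━━━━━┓
━━━┃ Calculator                          ┃
   ┠─────────────────────────────────────┨
───┃                                    0┃
...┃┌───┬───┬───┬───┐                    ┃
...┃│ 7 │ 8 │ 9 │ ÷ │                    ┃
...┃├───┼───┼───┼───┤                    ┃
...┃│ 4 │ 5 │ 6 │ × │                    ┃
...┃├───┼───┼───┼───┤                    ┃
...┃│ 1 │ 2 │ 3 │ - │                    ┃
...┃├───┼───┼───┼───┤                    ┃
...┃│ 0 │ . │ = │ + │                    ┃
━━━┗━━━━━━━━━━━━━━━━━━━━━━━━━━━━━━━━━━━━━┛


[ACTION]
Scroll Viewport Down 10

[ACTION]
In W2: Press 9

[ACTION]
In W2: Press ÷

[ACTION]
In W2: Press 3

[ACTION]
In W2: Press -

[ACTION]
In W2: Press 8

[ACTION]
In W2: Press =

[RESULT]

                    ┃                 0┃  
                    ┃┌───┬───┬───┬───┐ ┃  
                    ┃│ 7 │ 8 │ 9 │ ÷ │ ┃  
                    ┃├───┼───┼───┼───┤ ┃  
                    ┃│ 4 │ 5 │ 6 │ × │ ┃  
                    ┃├───┼───┼───┼───┤ ┃  
   ┏━━━━━━━━━━━━━━━━━━━━━━━━━━━━━━━━━━━━━┓
━━━┃ Calculator                          ┃
   ┠─────────────────────────────────────┨
───┃                                   -5┃
...┃┌───┬───┬───┬───┐                    ┃
...┃│ 7 │ 8 │ 9 │ ÷ │                    ┃
...┃├───┼───┼───┼───┤                    ┃
...┃│ 4 │ 5 │ 6 │ × │                    ┃
...┃├───┼───┼───┼───┤                    ┃
...┃│ 1 │ 2 │ 3 │ - │                    ┃
...┃├───┼───┼───┼───┤                    ┃
...┃│ 0 │ . │ = │ + │                    ┃
━━━┗━━━━━━━━━━━━━━━━━━━━━━━━━━━━━━━━━━━━━┛


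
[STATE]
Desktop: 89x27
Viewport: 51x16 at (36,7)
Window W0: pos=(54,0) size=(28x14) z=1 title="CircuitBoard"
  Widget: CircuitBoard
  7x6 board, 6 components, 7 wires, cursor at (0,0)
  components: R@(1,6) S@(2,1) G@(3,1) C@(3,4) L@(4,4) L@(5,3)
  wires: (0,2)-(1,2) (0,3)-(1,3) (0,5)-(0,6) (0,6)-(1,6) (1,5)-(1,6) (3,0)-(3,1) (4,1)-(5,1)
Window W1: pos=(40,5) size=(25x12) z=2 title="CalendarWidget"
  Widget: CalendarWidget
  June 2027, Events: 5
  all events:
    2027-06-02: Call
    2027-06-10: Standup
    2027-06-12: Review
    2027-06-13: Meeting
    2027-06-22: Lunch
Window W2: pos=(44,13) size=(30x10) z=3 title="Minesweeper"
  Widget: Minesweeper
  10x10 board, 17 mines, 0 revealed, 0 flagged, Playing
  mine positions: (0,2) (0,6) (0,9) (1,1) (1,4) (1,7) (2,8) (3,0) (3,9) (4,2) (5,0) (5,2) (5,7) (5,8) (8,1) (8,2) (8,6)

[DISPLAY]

    ┠───────────────────────┨                ┃     
    ┃       June 2027       ┃                ┃     
    ┃Mo Tu We Th Fr Sa Su   ┃                ┃     
    ┃    1  2*  3  4  5  6  ┃          C     ┃     
    ┃ 7  8  9 10* 11 12* 13*┃                ┃     
    ┃14 15 16 17 18 19 20   ┃          L     ┃     
    ┃21 ┏━━━━━━━━━━━━━━━━━━━━━━━━━━━━┓━━━━━━━┛     
    ┃28 ┃ Minesweeper                ┃             
    ┃   ┠────────────────────────────┨             
    ┗━━━┃■■■■■■■■■■                  ┃             
        ┃■■■■■■■■■■                  ┃             
        ┃■■■■■■■■■■                  ┃             
        ┃■■■■■■■■■■                  ┃             
        ┃■■■■■■■■■■                  ┃             
        ┃■■■■■■■■■■                  ┃             
        ┗━━━━━━━━━━━━━━━━━━━━━━━━━━━━┛             


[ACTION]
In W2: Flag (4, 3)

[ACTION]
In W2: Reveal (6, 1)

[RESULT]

    ┠───────────────────────┨                ┃     
    ┃       June 2027       ┃                ┃     
    ┃Mo Tu We Th Fr Sa Su   ┃                ┃     
    ┃    1  2*  3  4  5  6  ┃          C     ┃     
    ┃ 7  8  9 10* 11 12* 13*┃                ┃     
    ┃14 15 16 17 18 19 20   ┃          L     ┃     
    ┃21 ┏━━━━━━━━━━━━━━━━━━━━━━━━━━━━┓━━━━━━━┛     
    ┃28 ┃ Minesweeper                ┃             
    ┃   ┠────────────────────────────┨             
    ┗━━━┃■■■■■■■■■■                  ┃             
        ┃■■■■■■■■■■                  ┃             
        ┃■■■■■■■■■■                  ┃             
        ┃■■■■■■■■■■                  ┃             
        ┃■■■⚑■■■■■■                  ┃             
        ┃■■■■■■■■■■                  ┃             
        ┗━━━━━━━━━━━━━━━━━━━━━━━━━━━━┛             


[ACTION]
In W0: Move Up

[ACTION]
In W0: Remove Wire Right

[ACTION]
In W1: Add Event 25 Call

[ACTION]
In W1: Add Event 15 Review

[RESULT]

    ┠───────────────────────┨                ┃     
    ┃       June 2027       ┃                ┃     
    ┃Mo Tu We Th Fr Sa Su   ┃                ┃     
    ┃    1  2*  3  4  5  6  ┃          C     ┃     
    ┃ 7  8  9 10* 11 12* 13*┃                ┃     
    ┃14 15* 16 17 18 19 20  ┃          L     ┃     
    ┃21 ┏━━━━━━━━━━━━━━━━━━━━━━━━━━━━┓━━━━━━━┛     
    ┃28 ┃ Minesweeper                ┃             
    ┃   ┠────────────────────────────┨             
    ┗━━━┃■■■■■■■■■■                  ┃             
        ┃■■■■■■■■■■                  ┃             
        ┃■■■■■■■■■■                  ┃             
        ┃■■■■■■■■■■                  ┃             
        ┃■■■⚑■■■■■■                  ┃             
        ┃■■■■■■■■■■                  ┃             
        ┗━━━━━━━━━━━━━━━━━━━━━━━━━━━━┛             
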